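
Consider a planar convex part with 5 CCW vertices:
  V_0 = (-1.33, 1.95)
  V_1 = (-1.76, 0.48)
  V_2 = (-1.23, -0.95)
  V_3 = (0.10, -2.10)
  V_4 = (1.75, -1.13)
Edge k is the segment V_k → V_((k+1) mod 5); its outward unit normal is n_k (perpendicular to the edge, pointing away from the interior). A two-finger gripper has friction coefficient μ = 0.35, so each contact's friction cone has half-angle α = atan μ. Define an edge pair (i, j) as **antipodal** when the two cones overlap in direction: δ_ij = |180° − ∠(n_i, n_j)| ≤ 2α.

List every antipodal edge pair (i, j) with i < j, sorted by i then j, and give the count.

count = 2; pairs: (1,4), (2,4)

α = atan 0.35 = 19.29°;  2α = 38.58°
n_0 = (-0.9598, +0.2808)
n_1 = (-0.9377, -0.3475)
n_2 = (-0.6541, -0.7564)
n_3 = (+0.5068, -0.8621)
n_4 = (+0.7071, +0.7071)
  (0,1): δ = 143.36°  ·
  (0,2): δ = 114.54°  ·
  (0,3): δ = 43.24°  ·
  (0,4): δ = 61.31°  ·
  (1,2): δ = 151.18°  ·
  (1,3): δ = 79.89°  ·
  (1,4): δ = 24.66°  ✓
  (2,3): δ = 108.70°  ·
  (2,4): δ = 4.15°  ✓
  (3,4): δ = 75.45°  ·
antipodal pairs: 2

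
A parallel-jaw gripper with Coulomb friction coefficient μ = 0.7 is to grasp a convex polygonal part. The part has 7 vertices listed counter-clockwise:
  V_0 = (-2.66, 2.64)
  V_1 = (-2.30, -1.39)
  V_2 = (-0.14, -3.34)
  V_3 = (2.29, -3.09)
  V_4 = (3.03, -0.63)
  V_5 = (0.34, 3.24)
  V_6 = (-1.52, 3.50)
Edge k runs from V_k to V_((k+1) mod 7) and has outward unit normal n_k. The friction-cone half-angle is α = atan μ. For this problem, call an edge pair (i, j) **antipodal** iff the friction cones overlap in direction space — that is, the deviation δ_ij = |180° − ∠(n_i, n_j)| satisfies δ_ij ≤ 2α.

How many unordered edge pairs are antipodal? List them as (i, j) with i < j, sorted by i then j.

α = atan 0.7 = 34.99°;  2α = 69.98°
n_0 = (-0.9960, -0.0890)
n_1 = (-0.6701, -0.7423)
n_2 = (+0.1023, -0.9947)
n_3 = (+0.9576, -0.2881)
n_4 = (+0.8211, +0.5708)
n_5 = (+0.1384, +0.9904)
n_6 = (-0.6022, +0.7983)
  (0,1): δ = 137.18°  ·
  (0,2): δ = 89.23°  ·
  (0,3): δ = 21.85°  ✓
  (0,4): δ = 29.70°  ✓
  (0,5): δ = 76.94°  ·
  (0,6): δ = 121.93°  ·
  (1,2): δ = 132.05°  ·
  (1,3): δ = 64.67°  ✓
  (1,4): δ = 13.12°  ✓
  (1,5): δ = 34.12°  ✓
  (1,6): δ = 79.11°  ·
  (2,3): δ = 112.62°  ·
  (2,4): δ = 61.07°  ✓
  (2,5): δ = 13.83°  ✓
  (2,6): δ = 31.16°  ✓
  (3,4): δ = 128.46°  ·
  (3,5): δ = 81.22°  ·
  (3,6): δ = 36.23°  ✓
  (4,5): δ = 132.76°  ·
  (4,6): δ = 87.77°  ·
  (5,6): δ = 135.01°  ·
antipodal pairs: 9

count = 9; pairs: (0,3), (0,4), (1,3), (1,4), (1,5), (2,4), (2,5), (2,6), (3,6)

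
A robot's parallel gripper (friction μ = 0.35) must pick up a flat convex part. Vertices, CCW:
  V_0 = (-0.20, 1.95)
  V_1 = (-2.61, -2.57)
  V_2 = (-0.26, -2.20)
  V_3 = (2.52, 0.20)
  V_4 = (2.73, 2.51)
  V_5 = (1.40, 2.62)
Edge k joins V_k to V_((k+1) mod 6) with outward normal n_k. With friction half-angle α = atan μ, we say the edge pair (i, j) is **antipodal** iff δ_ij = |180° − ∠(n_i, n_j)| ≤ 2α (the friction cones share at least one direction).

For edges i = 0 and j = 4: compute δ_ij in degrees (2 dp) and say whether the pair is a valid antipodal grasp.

α = atan 0.35 = 19.29°;  2α = 38.58°
edge 0: e_0 = (-2.41, -4.52);  n_0 = (-0.8824, +0.4705)
edge 4: e_4 = (-1.33, +0.11);  n_4 = (+0.0824, +0.9966)
∠(n_0, n_4) = 66.66°
δ = |180° − 66.66°| = 113.34°
113.34° > 2α = 38.58°  →  invalid

δ = 113.34°, invalid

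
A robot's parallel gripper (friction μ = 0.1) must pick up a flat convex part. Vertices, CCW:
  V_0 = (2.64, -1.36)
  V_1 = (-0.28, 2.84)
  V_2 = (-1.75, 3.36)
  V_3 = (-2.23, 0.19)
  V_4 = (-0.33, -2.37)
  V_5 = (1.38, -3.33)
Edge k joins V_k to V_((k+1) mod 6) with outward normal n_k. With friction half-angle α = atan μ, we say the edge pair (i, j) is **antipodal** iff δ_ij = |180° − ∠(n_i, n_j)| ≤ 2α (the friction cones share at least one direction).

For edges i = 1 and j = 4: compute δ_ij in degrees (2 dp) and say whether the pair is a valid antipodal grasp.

α = atan 0.1 = 5.71°;  2α = 11.42°
edge 1: e_1 = (-1.47, +0.52);  n_1 = (+0.3335, +0.9428)
edge 4: e_4 = (+1.71, -0.96);  n_4 = (-0.4895, -0.8720)
∠(n_1, n_4) = 170.17°
δ = |180° − 170.17°| = 9.83°
9.83° ≤ 2α = 11.42°  →  valid

δ = 9.83°, valid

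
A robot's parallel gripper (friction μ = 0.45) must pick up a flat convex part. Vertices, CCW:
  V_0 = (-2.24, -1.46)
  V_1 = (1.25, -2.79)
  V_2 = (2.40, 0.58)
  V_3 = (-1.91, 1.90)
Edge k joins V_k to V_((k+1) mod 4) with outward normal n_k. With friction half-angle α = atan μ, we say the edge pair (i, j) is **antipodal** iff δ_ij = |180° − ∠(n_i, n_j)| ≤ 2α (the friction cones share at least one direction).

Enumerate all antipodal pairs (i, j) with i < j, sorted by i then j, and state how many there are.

count = 2; pairs: (0,2), (1,3)

α = atan 0.45 = 24.23°;  2α = 48.46°
n_0 = (-0.3561, -0.9344)
n_1 = (+0.9464, -0.3230)
n_2 = (+0.2928, +0.9562)
n_3 = (-0.9952, +0.0977)
  (0,1): δ = 87.98°  ·
  (0,2): δ = 3.83°  ✓
  (0,3): δ = 105.25°  ·
  (1,2): δ = 88.19°  ·
  (1,3): δ = 13.23°  ✓
  (2,3): δ = 78.58°  ·
antipodal pairs: 2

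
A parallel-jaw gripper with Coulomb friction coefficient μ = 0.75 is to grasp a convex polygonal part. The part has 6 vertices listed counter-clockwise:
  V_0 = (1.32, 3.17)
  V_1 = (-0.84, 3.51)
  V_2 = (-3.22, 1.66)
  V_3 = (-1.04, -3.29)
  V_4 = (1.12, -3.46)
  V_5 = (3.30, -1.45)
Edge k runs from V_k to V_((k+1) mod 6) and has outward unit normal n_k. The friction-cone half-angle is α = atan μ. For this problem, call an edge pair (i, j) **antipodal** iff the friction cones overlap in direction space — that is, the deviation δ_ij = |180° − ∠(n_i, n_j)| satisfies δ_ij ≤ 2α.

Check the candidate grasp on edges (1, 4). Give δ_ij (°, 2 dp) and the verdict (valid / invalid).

α = atan 0.75 = 36.87°;  2α = 73.74°
edge 1: e_1 = (-2.38, -1.85);  n_1 = (-0.6137, +0.7895)
edge 4: e_4 = (+2.18, +2.01);  n_4 = (+0.6779, -0.7352)
∠(n_1, n_4) = 175.18°
δ = |180° − 175.18°| = 4.82°
4.82° ≤ 2α = 73.74°  →  valid

δ = 4.82°, valid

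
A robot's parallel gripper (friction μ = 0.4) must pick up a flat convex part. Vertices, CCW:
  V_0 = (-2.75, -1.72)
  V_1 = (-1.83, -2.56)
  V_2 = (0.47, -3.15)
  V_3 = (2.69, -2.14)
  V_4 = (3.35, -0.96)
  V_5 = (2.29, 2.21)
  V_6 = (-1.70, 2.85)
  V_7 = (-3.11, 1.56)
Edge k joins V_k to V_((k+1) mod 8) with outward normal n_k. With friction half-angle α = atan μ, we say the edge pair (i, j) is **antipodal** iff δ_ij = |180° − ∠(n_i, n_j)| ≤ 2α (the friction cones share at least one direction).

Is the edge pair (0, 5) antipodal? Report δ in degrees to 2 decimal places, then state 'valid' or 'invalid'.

δ = 33.28°, valid

α = atan 0.4 = 21.80°;  2α = 43.60°
edge 0: e_0 = (+0.92, -0.84);  n_0 = (-0.6743, -0.7385)
edge 5: e_5 = (-3.99, +0.64);  n_5 = (+0.1584, +0.9874)
∠(n_0, n_5) = 146.72°
δ = |180° − 146.72°| = 33.28°
33.28° ≤ 2α = 43.60°  →  valid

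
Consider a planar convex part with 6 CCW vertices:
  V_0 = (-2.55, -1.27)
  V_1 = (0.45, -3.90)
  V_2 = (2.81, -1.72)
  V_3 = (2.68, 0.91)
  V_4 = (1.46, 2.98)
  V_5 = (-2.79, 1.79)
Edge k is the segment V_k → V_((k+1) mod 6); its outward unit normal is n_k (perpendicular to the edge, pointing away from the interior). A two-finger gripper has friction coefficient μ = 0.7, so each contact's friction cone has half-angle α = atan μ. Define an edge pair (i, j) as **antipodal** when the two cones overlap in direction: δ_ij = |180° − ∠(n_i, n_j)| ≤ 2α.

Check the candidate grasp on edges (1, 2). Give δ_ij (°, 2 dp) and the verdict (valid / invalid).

α = atan 0.7 = 34.99°;  2α = 69.98°
edge 1: e_1 = (+2.36, +2.18);  n_1 = (+0.6785, -0.7346)
edge 2: e_2 = (-0.13, +2.63);  n_2 = (+0.9988, +0.0494)
∠(n_1, n_2) = 50.10°
δ = |180° − 50.10°| = 129.90°
129.90° > 2α = 69.98°  →  invalid

δ = 129.90°, invalid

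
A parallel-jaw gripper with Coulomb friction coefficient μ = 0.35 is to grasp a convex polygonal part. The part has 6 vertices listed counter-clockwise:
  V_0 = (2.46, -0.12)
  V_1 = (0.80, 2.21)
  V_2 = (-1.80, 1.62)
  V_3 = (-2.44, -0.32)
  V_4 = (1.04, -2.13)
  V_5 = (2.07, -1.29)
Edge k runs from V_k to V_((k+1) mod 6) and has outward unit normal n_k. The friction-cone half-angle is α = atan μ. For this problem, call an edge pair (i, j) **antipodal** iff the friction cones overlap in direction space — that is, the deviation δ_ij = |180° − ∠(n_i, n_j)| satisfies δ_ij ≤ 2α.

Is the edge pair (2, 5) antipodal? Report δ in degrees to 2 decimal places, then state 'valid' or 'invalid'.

α = atan 0.35 = 19.29°;  2α = 38.58°
edge 2: e_2 = (-0.64, -1.94);  n_2 = (-0.9497, +0.3133)
edge 5: e_5 = (+0.39, +1.17);  n_5 = (+0.9487, -0.3162)
∠(n_2, n_5) = 179.82°
δ = |180° − 179.82°| = 0.18°
0.18° ≤ 2α = 38.58°  →  valid

δ = 0.18°, valid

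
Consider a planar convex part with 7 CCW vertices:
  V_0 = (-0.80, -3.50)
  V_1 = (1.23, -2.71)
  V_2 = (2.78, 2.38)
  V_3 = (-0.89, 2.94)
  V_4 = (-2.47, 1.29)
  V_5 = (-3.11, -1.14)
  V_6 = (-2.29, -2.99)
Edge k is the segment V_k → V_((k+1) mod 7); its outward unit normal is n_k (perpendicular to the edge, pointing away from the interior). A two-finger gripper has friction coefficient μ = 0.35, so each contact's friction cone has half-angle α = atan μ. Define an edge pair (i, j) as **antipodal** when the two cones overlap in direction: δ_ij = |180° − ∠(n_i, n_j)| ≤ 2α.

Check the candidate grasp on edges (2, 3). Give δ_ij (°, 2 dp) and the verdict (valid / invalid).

δ = 125.08°, invalid

α = atan 0.35 = 19.29°;  2α = 38.58°
edge 2: e_2 = (-3.67, +0.56);  n_2 = (+0.1508, +0.9886)
edge 3: e_3 = (-1.58, -1.65);  n_3 = (-0.7223, +0.6916)
∠(n_2, n_3) = 54.92°
δ = |180° − 54.92°| = 125.08°
125.08° > 2α = 38.58°  →  invalid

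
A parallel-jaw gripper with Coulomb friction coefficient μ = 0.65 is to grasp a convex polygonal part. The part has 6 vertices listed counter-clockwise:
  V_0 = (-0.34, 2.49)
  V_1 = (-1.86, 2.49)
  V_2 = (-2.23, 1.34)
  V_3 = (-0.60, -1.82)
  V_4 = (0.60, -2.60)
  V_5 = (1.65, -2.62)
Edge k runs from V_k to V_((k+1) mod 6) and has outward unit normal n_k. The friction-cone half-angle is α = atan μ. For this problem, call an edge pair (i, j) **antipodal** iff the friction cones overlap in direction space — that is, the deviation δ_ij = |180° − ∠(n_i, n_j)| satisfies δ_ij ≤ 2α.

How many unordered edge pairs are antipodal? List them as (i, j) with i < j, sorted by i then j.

α = atan 0.65 = 33.02°;  2α = 66.05°
n_0 = (+0.0000, +1.0000)
n_1 = (-0.9519, +0.3063)
n_2 = (-0.8887, -0.4584)
n_3 = (-0.5450, -0.8384)
n_4 = (-0.0190, -0.9998)
n_5 = (+0.9318, +0.3629)
  (0,1): δ = 107.84°  ·
  (0,2): δ = 62.71°  ✓
  (0,3): δ = 33.02°  ✓
  (0,4): δ = 1.09°  ✓
  (0,5): δ = 111.28°  ·
  (1,2): δ = 134.88°  ·
  (1,3): δ = 105.19°  ·
  (1,4): δ = 73.26°  ·
  (1,5): δ = 39.11°  ✓
  (2,3): δ = 150.31°  ·
  (2,4): δ = 118.38°  ·
  (2,5): δ = 6.01°  ✓
  (3,4): δ = 148.07°  ·
  (3,5): δ = 35.70°  ✓
  (4,5): δ = 67.63°  ·
antipodal pairs: 6

count = 6; pairs: (0,2), (0,3), (0,4), (1,5), (2,5), (3,5)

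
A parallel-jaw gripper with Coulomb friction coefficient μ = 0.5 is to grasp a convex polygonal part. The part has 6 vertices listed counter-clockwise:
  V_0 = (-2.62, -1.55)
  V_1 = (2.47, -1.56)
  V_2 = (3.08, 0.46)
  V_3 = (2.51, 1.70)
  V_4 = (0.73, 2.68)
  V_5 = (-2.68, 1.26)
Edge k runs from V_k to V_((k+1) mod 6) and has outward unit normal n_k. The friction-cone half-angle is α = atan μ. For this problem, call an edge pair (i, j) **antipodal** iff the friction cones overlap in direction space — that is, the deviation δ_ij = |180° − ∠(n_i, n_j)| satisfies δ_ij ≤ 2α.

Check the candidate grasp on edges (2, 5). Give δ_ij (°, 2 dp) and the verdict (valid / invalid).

δ = 23.46°, valid

α = atan 0.5 = 26.57°;  2α = 53.13°
edge 2: e_2 = (-0.57, +1.24);  n_2 = (+0.9086, +0.4177)
edge 5: e_5 = (+0.06, -2.81);  n_5 = (-0.9998, -0.0213)
∠(n_2, n_5) = 156.54°
δ = |180° − 156.54°| = 23.46°
23.46° ≤ 2α = 53.13°  →  valid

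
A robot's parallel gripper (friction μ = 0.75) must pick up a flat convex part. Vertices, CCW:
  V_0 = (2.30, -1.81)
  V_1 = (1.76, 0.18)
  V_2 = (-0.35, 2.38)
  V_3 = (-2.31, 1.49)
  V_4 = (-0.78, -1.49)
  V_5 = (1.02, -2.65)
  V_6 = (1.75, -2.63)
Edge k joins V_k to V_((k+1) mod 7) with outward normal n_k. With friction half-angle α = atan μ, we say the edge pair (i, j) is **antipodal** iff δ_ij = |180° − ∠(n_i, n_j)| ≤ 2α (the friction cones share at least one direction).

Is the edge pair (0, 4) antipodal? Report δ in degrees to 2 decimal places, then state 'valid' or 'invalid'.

δ = 42.02°, valid

α = atan 0.75 = 36.87°;  2α = 73.74°
edge 0: e_0 = (-0.54, +1.99);  n_0 = (+0.9651, +0.2619)
edge 4: e_4 = (+1.80, -1.16);  n_4 = (-0.5417, -0.8406)
∠(n_0, n_4) = 137.98°
δ = |180° − 137.98°| = 42.02°
42.02° ≤ 2α = 73.74°  →  valid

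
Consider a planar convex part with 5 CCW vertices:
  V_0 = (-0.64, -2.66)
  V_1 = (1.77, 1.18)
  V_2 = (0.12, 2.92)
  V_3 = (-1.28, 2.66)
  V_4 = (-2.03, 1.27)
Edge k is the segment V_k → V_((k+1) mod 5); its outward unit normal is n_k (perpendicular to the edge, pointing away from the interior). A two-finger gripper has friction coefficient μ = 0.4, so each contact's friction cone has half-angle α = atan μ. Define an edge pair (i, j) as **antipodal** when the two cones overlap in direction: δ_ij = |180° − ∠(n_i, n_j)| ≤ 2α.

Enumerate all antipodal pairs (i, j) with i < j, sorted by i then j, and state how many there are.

count = 2; pairs: (0,3), (1,4)

α = atan 0.4 = 21.80°;  2α = 43.60°
n_0 = (+0.8470, -0.5316)
n_1 = (+0.7256, +0.6881)
n_2 = (-0.1826, +0.9832)
n_3 = (-0.8801, +0.4749)
n_4 = (-0.9428, -0.3334)
  (0,1): δ = 104.41°  ·
  (0,2): δ = 47.37°  ·
  (0,3): δ = 3.76°  ✓
  (0,4): δ = 51.59°  ·
  (1,2): δ = 122.96°  ·
  (1,3): δ = 71.83°  ·
  (1,4): δ = 24.00°  ✓
  (2,3): δ = 128.87°  ·
  (2,4): δ = 81.04°  ·
  (3,4): δ = 132.17°  ·
antipodal pairs: 2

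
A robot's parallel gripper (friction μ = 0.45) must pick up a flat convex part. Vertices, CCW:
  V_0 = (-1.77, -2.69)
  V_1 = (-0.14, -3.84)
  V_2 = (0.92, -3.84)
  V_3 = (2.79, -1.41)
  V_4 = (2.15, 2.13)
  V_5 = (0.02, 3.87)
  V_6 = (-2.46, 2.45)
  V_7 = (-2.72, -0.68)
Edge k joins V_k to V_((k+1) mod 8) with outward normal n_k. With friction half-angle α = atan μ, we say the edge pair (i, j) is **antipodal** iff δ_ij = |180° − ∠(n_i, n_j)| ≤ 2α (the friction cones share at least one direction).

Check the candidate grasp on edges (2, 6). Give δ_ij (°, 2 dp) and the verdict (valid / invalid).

δ = 32.83°, valid

α = atan 0.45 = 24.23°;  2α = 48.46°
edge 2: e_2 = (+1.87, +2.43);  n_2 = (+0.7925, -0.6099)
edge 6: e_6 = (-0.26, -3.13);  n_6 = (-0.9966, +0.0828)
∠(n_2, n_6) = 147.17°
δ = |180° − 147.17°| = 32.83°
32.83° ≤ 2α = 48.46°  →  valid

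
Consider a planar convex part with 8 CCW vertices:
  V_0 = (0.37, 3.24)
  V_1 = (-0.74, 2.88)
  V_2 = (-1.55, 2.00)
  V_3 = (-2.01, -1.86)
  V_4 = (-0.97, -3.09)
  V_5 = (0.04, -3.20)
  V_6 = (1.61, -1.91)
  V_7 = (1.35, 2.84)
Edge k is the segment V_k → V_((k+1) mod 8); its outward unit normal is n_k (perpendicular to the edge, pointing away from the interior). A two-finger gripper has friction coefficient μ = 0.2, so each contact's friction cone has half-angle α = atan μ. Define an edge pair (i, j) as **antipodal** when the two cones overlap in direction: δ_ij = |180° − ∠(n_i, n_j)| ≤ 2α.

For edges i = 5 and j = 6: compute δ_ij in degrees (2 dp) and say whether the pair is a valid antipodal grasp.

α = atan 0.2 = 11.31°;  2α = 22.62°
edge 5: e_5 = (+1.57, +1.29);  n_5 = (+0.6348, -0.7726)
edge 6: e_6 = (-0.26, +4.75);  n_6 = (+0.9985, +0.0547)
∠(n_5, n_6) = 53.72°
δ = |180° − 53.72°| = 126.28°
126.28° > 2α = 22.62°  →  invalid

δ = 126.28°, invalid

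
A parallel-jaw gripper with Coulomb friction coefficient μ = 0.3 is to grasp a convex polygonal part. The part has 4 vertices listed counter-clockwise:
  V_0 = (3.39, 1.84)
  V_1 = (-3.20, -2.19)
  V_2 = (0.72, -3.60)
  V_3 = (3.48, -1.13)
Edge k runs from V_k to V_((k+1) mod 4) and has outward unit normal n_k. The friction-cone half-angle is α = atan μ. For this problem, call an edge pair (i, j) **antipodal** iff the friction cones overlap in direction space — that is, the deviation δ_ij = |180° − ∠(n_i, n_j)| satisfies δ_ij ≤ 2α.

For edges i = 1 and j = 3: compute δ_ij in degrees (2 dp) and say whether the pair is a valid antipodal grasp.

δ = 68.48°, invalid

α = atan 0.3 = 16.70°;  2α = 33.40°
edge 1: e_1 = (+3.92, -1.41);  n_1 = (-0.3385, -0.9410)
edge 3: e_3 = (-0.09, +2.97);  n_3 = (+0.9995, +0.0303)
∠(n_1, n_3) = 111.52°
δ = |180° − 111.52°| = 68.48°
68.48° > 2α = 33.40°  →  invalid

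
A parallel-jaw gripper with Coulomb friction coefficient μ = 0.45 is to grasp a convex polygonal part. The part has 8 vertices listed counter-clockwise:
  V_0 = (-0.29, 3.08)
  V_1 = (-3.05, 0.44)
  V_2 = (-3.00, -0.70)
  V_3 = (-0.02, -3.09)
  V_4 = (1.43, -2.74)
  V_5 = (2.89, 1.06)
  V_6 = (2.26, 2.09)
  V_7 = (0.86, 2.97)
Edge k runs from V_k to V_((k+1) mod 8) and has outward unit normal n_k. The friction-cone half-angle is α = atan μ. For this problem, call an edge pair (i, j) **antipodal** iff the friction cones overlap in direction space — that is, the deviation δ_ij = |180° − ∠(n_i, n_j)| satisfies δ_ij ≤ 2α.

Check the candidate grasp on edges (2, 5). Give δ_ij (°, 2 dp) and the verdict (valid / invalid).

δ = 19.82°, valid

α = atan 0.45 = 24.23°;  2α = 48.46°
edge 2: e_2 = (+2.98, -2.39);  n_2 = (-0.6257, -0.7801)
edge 5: e_5 = (-0.63, +1.03);  n_5 = (+0.8531, +0.5218)
∠(n_2, n_5) = 160.18°
δ = |180° − 160.18°| = 19.82°
19.82° ≤ 2α = 48.46°  →  valid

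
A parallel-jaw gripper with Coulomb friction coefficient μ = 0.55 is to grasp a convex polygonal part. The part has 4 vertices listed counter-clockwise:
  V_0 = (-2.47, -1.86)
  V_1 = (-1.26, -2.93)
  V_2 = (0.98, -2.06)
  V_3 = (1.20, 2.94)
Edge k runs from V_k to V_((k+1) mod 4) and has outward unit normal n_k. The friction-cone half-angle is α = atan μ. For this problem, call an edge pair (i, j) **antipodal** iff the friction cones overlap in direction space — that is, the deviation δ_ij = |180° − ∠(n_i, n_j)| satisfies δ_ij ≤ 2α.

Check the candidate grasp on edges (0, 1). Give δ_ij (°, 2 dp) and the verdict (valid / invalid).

α = atan 0.55 = 28.81°;  2α = 57.62°
edge 0: e_0 = (+1.21, -1.07);  n_0 = (-0.6624, -0.7491)
edge 1: e_1 = (+2.24, +0.87);  n_1 = (+0.3620, -0.9322)
∠(n_0, n_1) = 62.71°
δ = |180° − 62.71°| = 117.29°
117.29° > 2α = 57.62°  →  invalid

δ = 117.29°, invalid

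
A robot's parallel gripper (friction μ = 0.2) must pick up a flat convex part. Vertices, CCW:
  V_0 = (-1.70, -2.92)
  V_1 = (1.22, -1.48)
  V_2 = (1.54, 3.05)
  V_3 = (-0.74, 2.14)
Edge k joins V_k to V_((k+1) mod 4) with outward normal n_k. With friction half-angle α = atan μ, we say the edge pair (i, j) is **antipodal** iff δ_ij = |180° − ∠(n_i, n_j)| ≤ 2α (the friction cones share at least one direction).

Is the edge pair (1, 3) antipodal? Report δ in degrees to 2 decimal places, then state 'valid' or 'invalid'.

δ = 6.70°, valid

α = atan 0.2 = 11.31°;  2α = 22.62°
edge 1: e_1 = (+0.32, +4.53);  n_1 = (+0.9975, -0.0705)
edge 3: e_3 = (-0.96, -5.06);  n_3 = (-0.9825, +0.1864)
∠(n_1, n_3) = 173.30°
δ = |180° − 173.30°| = 6.70°
6.70° ≤ 2α = 22.62°  →  valid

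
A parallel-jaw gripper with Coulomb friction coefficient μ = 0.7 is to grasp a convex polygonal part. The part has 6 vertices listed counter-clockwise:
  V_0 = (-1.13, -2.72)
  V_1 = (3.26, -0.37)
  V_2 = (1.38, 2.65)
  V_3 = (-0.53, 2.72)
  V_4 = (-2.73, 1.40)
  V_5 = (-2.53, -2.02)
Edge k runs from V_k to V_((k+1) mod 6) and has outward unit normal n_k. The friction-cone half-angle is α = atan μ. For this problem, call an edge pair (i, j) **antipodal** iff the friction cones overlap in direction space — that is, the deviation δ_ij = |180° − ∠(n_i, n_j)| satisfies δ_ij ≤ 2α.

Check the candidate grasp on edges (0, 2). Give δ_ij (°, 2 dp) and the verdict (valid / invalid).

δ = 30.26°, valid

α = atan 0.7 = 34.99°;  2α = 69.98°
edge 0: e_0 = (+4.39, +2.35);  n_0 = (+0.4719, -0.8816)
edge 2: e_2 = (-1.91, +0.07);  n_2 = (+0.0366, +0.9993)
∠(n_0, n_2) = 149.74°
δ = |180° − 149.74°| = 30.26°
30.26° ≤ 2α = 69.98°  →  valid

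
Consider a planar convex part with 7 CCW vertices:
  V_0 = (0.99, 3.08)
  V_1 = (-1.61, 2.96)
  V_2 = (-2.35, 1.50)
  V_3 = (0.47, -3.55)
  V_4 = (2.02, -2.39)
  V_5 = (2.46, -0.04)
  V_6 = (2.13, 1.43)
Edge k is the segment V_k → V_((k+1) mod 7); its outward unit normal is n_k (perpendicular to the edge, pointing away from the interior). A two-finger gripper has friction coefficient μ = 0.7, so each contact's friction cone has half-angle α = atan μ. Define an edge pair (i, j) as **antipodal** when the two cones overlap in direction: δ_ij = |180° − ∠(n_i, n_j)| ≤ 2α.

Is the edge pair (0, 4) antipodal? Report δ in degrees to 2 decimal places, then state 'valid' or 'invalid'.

δ = 76.75°, invalid

α = atan 0.7 = 34.99°;  2α = 69.98°
edge 0: e_0 = (-2.60, -0.12);  n_0 = (-0.0461, +0.9989)
edge 4: e_4 = (+0.44, +2.35);  n_4 = (+0.9829, -0.1840)
∠(n_0, n_4) = 103.25°
δ = |180° − 103.25°| = 76.75°
76.75° > 2α = 69.98°  →  invalid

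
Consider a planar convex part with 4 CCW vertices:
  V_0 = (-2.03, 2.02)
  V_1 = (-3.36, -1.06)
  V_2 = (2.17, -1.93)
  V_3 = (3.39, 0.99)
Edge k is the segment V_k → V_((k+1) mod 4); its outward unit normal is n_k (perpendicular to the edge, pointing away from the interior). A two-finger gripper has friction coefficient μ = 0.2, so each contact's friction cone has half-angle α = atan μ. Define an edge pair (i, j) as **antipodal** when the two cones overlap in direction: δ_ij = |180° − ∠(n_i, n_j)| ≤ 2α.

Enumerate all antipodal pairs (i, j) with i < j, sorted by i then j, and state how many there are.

α = atan 0.2 = 11.31°;  2α = 22.62°
n_0 = (-0.9181, +0.3964)
n_1 = (-0.1554, -0.9878)
n_2 = (+0.9227, -0.3855)
n_3 = (+0.1867, +0.9824)
  (0,1): δ = 75.59°  ·
  (0,2): δ = 0.68°  ✓
  (0,3): δ = 102.60°  ·
  (1,2): δ = 103.73°  ·
  (1,3): δ = 1.82°  ✓
  (2,3): δ = 78.08°  ·
antipodal pairs: 2

count = 2; pairs: (0,2), (1,3)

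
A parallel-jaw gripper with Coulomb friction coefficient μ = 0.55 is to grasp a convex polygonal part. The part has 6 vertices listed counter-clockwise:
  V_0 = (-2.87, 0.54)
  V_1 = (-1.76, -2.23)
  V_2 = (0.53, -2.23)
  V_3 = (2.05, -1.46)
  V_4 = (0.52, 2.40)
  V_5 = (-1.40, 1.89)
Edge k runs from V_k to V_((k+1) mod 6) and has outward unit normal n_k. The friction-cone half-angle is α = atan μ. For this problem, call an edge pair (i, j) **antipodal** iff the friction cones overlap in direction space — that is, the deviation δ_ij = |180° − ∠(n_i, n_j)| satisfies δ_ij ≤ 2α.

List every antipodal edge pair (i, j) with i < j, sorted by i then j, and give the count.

α = atan 0.55 = 28.81°;  2α = 57.62°
n_0 = (-0.9282, -0.3720)
n_1 = (+0.0000, -1.0000)
n_2 = (+0.4519, -0.8921)
n_3 = (+0.9296, +0.3685)
n_4 = (-0.2567, +0.9665)
n_5 = (-0.6764, +0.7365)
  (0,1): δ = 111.84°  ·
  (0,2): δ = 84.97°  ·
  (0,3): δ = 0.22°  ✓
  (0,4): δ = 83.04°  ·
  (0,5): δ = 110.73°  ·
  (1,2): δ = 153.13°  ·
  (1,3): δ = 68.38°  ·
  (1,4): δ = 14.88°  ✓
  (1,5): δ = 42.56°  ✓
  (2,3): δ = 95.24°  ·
  (2,4): δ = 11.99°  ✓
  (2,5): δ = 15.70°  ✓
  (3,4): δ = 96.75°  ·
  (3,5): δ = 69.06°  ·
  (4,5): δ = 152.31°  ·
antipodal pairs: 5

count = 5; pairs: (0,3), (1,4), (1,5), (2,4), (2,5)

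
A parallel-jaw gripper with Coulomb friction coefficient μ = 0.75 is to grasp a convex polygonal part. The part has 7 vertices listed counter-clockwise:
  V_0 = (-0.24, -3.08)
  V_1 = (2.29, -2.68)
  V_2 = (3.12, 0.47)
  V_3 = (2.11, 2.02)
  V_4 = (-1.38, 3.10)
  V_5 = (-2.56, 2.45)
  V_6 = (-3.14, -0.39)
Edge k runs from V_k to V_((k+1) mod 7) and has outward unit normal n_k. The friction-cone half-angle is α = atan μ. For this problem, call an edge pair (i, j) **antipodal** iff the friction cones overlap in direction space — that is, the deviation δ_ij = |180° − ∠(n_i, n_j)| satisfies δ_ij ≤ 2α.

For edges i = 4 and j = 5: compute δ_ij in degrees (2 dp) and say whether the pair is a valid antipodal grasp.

α = atan 0.75 = 36.87°;  2α = 73.74°
edge 4: e_4 = (-1.18, -0.65);  n_4 = (-0.4825, +0.8759)
edge 5: e_5 = (-0.58, -2.84);  n_5 = (-0.9798, +0.2001)
∠(n_4, n_5) = 49.61°
δ = |180° − 49.61°| = 130.39°
130.39° > 2α = 73.74°  →  invalid

δ = 130.39°, invalid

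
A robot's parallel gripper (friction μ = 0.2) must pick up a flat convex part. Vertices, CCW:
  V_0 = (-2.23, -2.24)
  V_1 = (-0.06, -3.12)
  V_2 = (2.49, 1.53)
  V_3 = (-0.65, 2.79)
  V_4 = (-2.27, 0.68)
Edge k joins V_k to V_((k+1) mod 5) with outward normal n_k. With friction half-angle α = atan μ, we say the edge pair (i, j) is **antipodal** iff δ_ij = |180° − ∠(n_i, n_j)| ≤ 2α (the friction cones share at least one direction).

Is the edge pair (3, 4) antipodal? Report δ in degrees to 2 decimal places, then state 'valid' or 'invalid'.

α = atan 0.2 = 11.31°;  2α = 22.62°
edge 3: e_3 = (-1.62, -2.11);  n_3 = (-0.7932, +0.6090)
edge 4: e_4 = (+0.04, -2.92);  n_4 = (-0.9999, -0.0137)
∠(n_3, n_4) = 38.30°
δ = |180° − 38.30°| = 141.70°
141.70° > 2α = 22.62°  →  invalid

δ = 141.70°, invalid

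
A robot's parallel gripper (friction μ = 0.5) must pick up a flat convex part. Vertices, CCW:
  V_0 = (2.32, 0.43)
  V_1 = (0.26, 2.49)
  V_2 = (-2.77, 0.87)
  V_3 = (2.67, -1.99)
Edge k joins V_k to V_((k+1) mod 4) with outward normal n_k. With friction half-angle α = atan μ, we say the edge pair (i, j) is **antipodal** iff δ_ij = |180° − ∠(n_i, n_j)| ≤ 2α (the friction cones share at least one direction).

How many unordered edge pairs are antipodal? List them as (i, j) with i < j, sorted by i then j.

count = 1; pairs: (0,2)

α = atan 0.5 = 26.57°;  2α = 53.13°
n_0 = (+0.7071, +0.7071)
n_1 = (-0.4715, +0.8819)
n_2 = (-0.4653, -0.8851)
n_3 = (+0.9897, +0.1431)
  (0,1): δ = 106.87°  ·
  (0,2): δ = 17.27°  ✓
  (0,3): δ = 143.23°  ·
  (1,2): δ = 55.86°  ·
  (1,3): δ = 70.10°  ·
  (2,3): δ = 54.04°  ·
antipodal pairs: 1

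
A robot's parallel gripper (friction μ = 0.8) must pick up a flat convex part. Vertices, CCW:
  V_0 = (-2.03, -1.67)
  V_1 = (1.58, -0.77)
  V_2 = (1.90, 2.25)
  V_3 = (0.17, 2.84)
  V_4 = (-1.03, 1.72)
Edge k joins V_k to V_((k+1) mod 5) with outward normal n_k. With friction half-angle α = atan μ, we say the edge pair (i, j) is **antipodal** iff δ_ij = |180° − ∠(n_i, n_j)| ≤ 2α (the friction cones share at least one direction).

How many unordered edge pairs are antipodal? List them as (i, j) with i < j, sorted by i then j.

α = atan 0.8 = 38.66°;  2α = 77.32°
n_0 = (+0.2419, -0.9703)
n_1 = (+0.9944, -0.1054)
n_2 = (+0.3228, +0.9465)
n_3 = (-0.6823, +0.7311)
n_4 = (-0.9591, +0.2829)
  (0,1): δ = 110.05°  ·
  (0,2): δ = 32.83°  ✓
  (0,3): δ = 29.03°  ✓
  (0,4): δ = 59.57°  ✓
  (1,2): δ = 102.78°  ·
  (1,3): δ = 40.93°  ✓
  (1,4): δ = 10.39°  ✓
  (2,3): δ = 118.14°  ·
  (2,4): δ = 87.60°  ·
  (3,4): δ = 149.46°  ·
antipodal pairs: 5

count = 5; pairs: (0,2), (0,3), (0,4), (1,3), (1,4)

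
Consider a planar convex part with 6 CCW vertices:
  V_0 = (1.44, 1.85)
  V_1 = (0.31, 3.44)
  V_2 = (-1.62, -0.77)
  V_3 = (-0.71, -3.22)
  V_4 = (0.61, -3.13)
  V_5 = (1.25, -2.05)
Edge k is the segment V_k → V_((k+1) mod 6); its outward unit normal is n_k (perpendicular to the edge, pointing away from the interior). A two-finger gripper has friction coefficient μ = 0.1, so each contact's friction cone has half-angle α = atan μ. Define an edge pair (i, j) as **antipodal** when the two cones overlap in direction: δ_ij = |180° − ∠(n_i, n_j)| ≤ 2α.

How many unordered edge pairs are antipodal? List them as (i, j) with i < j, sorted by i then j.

α = atan 0.1 = 5.71°;  2α = 11.42°
n_0 = (+0.8151, +0.5793)
n_1 = (-0.9090, +0.4167)
n_2 = (-0.9374, -0.3482)
n_3 = (+0.0680, -0.9977)
n_4 = (+0.8603, -0.5098)
n_5 = (+0.9988, -0.0487)
  (0,1): δ = 60.03°  ·
  (0,2): δ = 15.02°  ·
  (0,3): δ = 58.50°  ·
  (0,4): δ = 113.95°  ·
  (0,5): δ = 141.81°  ·
  (1,2): δ = 135.00°  ·
  (1,3): δ = 61.47°  ·
  (1,4): δ = 6.02°  ✓
  (1,5): δ = 21.84°  ·
  (2,3): δ = 106.48°  ·
  (2,4): δ = 51.03°  ·
  (2,5): δ = 23.17°  ·
  (3,4): δ = 124.55°  ·
  (3,5): δ = 96.69°  ·
  (4,5): δ = 152.14°  ·
antipodal pairs: 1

count = 1; pairs: (1,4)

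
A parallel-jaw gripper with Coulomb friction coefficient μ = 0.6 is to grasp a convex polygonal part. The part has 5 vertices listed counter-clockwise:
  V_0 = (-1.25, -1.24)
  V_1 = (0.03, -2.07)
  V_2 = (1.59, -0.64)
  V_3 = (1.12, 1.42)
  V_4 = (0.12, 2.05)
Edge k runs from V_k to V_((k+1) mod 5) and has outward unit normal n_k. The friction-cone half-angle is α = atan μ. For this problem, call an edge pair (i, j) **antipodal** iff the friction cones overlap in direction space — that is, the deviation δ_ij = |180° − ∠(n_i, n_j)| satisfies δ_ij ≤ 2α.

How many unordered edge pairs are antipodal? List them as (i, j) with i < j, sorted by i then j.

α = atan 0.6 = 30.96°;  2α = 61.93°
n_0 = (-0.5441, -0.8390)
n_1 = (+0.6757, -0.7372)
n_2 = (+0.9749, +0.2224)
n_3 = (+0.5330, +0.8461)
n_4 = (-0.9232, +0.3844)
  (0,1): δ = 104.53°  ·
  (0,2): δ = 44.19°  ✓
  (0,3): δ = 0.75°  ✓
  (0,4): δ = 100.35°  ·
  (1,2): δ = 119.66°  ·
  (1,3): δ = 74.72°  ·
  (1,4): δ = 24.88°  ✓
  (2,3): δ = 135.06°  ·
  (2,4): δ = 35.46°  ✓
  (3,4): δ = 80.40°  ·
antipodal pairs: 4

count = 4; pairs: (0,2), (0,3), (1,4), (2,4)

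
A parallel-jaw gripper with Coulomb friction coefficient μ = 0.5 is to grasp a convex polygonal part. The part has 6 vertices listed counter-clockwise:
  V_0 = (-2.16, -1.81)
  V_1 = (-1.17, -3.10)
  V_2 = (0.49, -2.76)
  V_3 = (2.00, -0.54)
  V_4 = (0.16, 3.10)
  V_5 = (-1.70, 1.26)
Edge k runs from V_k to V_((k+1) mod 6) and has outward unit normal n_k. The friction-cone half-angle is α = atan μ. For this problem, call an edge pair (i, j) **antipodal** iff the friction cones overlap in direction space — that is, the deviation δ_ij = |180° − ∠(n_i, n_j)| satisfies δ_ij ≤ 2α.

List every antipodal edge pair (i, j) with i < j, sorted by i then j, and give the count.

α = atan 0.5 = 26.57°;  2α = 53.13°
n_0 = (-0.7933, -0.6088)
n_1 = (+0.2007, -0.9797)
n_2 = (+0.8269, -0.5624)
n_3 = (+0.8925, +0.4511)
n_4 = (-0.7033, +0.7109)
n_5 = (-0.9890, +0.1482)
  (0,1): δ = 115.93°  ·
  (0,2): δ = 71.73°  ·
  (0,3): δ = 10.69°  ✓
  (0,4): δ = 97.19°  ·
  (0,5): δ = 133.97°  ·
  (1,2): δ = 135.80°  ·
  (1,3): δ = 74.76°  ·
  (1,4): δ = 33.12°  ✓
  (1,5): δ = 69.90°  ·
  (2,3): δ = 118.96°  ·
  (2,4): δ = 11.09°  ✓
  (2,5): δ = 25.70°  ✓
  (3,4): δ = 72.13°  ·
  (3,5): δ = 35.34°  ✓
  (4,5): δ = 143.21°  ·
antipodal pairs: 5

count = 5; pairs: (0,3), (1,4), (2,4), (2,5), (3,5)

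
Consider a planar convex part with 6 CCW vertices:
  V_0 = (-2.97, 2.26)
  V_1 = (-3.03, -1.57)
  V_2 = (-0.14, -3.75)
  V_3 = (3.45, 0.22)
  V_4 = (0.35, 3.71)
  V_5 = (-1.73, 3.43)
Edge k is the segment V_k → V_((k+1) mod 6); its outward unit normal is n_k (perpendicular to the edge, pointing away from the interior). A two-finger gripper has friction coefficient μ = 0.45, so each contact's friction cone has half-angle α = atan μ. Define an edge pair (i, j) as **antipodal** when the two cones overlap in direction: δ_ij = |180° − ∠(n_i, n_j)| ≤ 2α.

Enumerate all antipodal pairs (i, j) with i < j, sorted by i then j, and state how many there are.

α = atan 0.45 = 24.23°;  2α = 48.46°
n_0 = (-0.9999, +0.0157)
n_1 = (-0.6022, -0.7983)
n_2 = (+0.7417, -0.6707)
n_3 = (+0.7476, +0.6641)
n_4 = (-0.1334, +0.9911)
n_5 = (-0.6863, +0.7273)
  (0,1): δ = 126.13°  ·
  (0,2): δ = 41.22°  ✓
  (0,3): δ = 42.51°  ✓
  (0,4): δ = 98.56°  ·
  (0,5): δ = 134.23°  ·
  (1,2): δ = 95.09°  ·
  (1,3): δ = 11.36°  ✓
  (1,4): δ = 44.69°  ✓
  (1,5): δ = 80.36°  ·
  (2,3): δ = 96.26°  ·
  (2,4): δ = 40.21°  ✓
  (2,5): δ = 4.54°  ✓
  (3,4): δ = 123.95°  ·
  (3,5): δ = 88.28°  ·
  (4,5): δ = 144.33°  ·
antipodal pairs: 6

count = 6; pairs: (0,2), (0,3), (1,3), (1,4), (2,4), (2,5)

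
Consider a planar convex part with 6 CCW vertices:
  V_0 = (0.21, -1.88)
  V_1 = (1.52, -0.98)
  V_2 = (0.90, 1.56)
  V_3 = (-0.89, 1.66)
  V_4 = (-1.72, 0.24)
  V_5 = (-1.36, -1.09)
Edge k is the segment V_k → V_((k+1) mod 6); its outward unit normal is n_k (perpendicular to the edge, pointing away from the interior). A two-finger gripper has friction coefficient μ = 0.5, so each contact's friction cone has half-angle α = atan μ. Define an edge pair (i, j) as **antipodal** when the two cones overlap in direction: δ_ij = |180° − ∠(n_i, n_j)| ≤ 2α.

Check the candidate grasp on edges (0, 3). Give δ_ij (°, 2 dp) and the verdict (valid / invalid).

α = atan 0.5 = 26.57°;  2α = 53.13°
edge 0: e_0 = (+1.31, +0.90);  n_0 = (+0.5663, -0.8242)
edge 3: e_3 = (-0.83, -1.42);  n_3 = (-0.8633, +0.5046)
∠(n_0, n_3) = 154.80°
δ = |180° − 154.80°| = 25.20°
25.20° ≤ 2α = 53.13°  →  valid

δ = 25.20°, valid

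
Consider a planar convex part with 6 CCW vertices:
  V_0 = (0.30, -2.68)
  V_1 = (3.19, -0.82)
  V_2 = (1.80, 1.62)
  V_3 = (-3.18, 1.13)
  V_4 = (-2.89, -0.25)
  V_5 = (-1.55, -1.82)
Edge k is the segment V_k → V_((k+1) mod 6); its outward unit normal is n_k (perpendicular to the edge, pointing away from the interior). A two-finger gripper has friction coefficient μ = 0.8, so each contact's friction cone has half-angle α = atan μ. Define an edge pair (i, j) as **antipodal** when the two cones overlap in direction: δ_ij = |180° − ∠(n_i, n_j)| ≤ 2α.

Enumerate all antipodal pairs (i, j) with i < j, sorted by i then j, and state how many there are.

count = 7; pairs: (0,2), (0,3), (1,3), (1,4), (1,5), (2,4), (2,5)

α = atan 0.8 = 38.66°;  2α = 77.32°
n_0 = (+0.5412, -0.8409)
n_1 = (+0.8689, +0.4950)
n_2 = (-0.0979, +0.9952)
n_3 = (-0.9786, -0.2057)
n_4 = (-0.7606, -0.6492)
n_5 = (-0.4215, -0.9068)
  (0,1): δ = 93.10°  ·
  (0,2): δ = 27.15°  ✓
  (0,3): δ = 69.10°  ✓
  (0,4): δ = 97.72°  ·
  (0,5): δ = 122.30°  ·
  (1,2): δ = 114.05°  ·
  (1,3): δ = 17.80°  ✓
  (1,4): δ = 10.81°  ✓
  (1,5): δ = 35.40°  ✓
  (2,3): δ = 83.75°  ·
  (2,4): δ = 55.14°  ✓
  (2,5): δ = 30.55°  ✓
  (3,4): δ = 151.39°  ·
  (3,5): δ = 126.80°  ·
  (4,5): δ = 155.41°  ·
antipodal pairs: 7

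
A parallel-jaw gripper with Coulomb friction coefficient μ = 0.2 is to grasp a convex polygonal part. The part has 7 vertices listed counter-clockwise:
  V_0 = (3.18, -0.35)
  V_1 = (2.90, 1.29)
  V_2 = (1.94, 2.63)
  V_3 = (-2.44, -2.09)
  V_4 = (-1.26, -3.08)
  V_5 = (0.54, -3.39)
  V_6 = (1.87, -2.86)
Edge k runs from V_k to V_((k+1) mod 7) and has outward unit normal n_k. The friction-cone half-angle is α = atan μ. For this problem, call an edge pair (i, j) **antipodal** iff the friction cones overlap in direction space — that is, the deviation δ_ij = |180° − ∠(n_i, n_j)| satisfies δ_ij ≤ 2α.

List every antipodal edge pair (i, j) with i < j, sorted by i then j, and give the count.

count = 2; pairs: (1,3), (2,6)

α = atan 0.2 = 11.31°;  2α = 22.62°
n_0 = (+0.9857, +0.1683)
n_1 = (+0.8129, +0.5824)
n_2 = (-0.7330, +0.6802)
n_3 = (-0.6427, -0.7661)
n_4 = (-0.1697, -0.9855)
n_5 = (+0.3702, -0.9290)
n_6 = (+0.8865, -0.4627)
  (0,1): δ = 154.07°  ·
  (0,2): δ = 52.55°  ·
  (0,3): δ = 40.32°  ·
  (0,4): δ = 70.54°  ·
  (0,5): δ = 102.04°  ·
  (0,6): δ = 142.75°  ·
  (1,2): δ = 78.48°  ·
  (1,3): δ = 14.39°  ✓
  (1,4): δ = 44.61°  ·
  (1,5): δ = 76.11°  ·
  (1,6): δ = 116.82°  ·
  (2,3): δ = 87.14°  ·
  (2,4): δ = 56.91°  ·
  (2,5): δ = 25.41°  ·
  (2,6): δ = 15.30°  ✓
  (3,4): δ = 149.78°  ·
  (3,5): δ = 118.28°  ·
  (3,6): δ = 77.56°  ·
  (4,5): δ = 148.50°  ·
  (4,6): δ = 107.79°  ·
  (5,6): δ = 139.29°  ·
antipodal pairs: 2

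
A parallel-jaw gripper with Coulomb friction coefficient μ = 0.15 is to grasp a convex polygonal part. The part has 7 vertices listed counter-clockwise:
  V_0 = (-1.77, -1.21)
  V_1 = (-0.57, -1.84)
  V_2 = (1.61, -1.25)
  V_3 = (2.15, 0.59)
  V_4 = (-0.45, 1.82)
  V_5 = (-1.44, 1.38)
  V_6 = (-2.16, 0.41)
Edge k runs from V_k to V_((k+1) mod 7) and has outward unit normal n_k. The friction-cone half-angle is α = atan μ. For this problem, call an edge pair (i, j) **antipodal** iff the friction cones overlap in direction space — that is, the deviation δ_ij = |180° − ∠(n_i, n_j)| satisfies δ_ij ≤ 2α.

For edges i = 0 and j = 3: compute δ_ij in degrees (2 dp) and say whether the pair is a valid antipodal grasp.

δ = 2.38°, valid

α = atan 0.15 = 8.53°;  2α = 17.06°
edge 0: e_0 = (+1.20, -0.63);  n_0 = (-0.4648, -0.8854)
edge 3: e_3 = (-2.60, +1.23);  n_3 = (+0.4276, +0.9040)
∠(n_0, n_3) = 177.62°
δ = |180° − 177.62°| = 2.38°
2.38° ≤ 2α = 17.06°  →  valid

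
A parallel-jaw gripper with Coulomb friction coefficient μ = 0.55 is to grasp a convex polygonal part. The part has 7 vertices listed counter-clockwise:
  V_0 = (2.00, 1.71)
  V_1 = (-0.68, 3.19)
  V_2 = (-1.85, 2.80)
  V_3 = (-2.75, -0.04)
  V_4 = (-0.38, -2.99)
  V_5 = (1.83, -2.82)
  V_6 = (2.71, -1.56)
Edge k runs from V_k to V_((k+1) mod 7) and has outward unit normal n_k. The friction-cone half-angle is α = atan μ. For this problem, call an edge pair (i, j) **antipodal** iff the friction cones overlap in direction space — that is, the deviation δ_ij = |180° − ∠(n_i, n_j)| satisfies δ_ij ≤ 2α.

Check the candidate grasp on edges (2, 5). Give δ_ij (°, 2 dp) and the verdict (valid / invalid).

α = atan 0.55 = 28.81°;  2α = 57.62°
edge 2: e_2 = (-0.90, -2.84);  n_2 = (-0.9533, +0.3021)
edge 5: e_5 = (+0.88, +1.26);  n_5 = (+0.8198, -0.5726)
∠(n_2, n_5) = 162.65°
δ = |180° − 162.65°| = 17.35°
17.35° ≤ 2α = 57.62°  →  valid

δ = 17.35°, valid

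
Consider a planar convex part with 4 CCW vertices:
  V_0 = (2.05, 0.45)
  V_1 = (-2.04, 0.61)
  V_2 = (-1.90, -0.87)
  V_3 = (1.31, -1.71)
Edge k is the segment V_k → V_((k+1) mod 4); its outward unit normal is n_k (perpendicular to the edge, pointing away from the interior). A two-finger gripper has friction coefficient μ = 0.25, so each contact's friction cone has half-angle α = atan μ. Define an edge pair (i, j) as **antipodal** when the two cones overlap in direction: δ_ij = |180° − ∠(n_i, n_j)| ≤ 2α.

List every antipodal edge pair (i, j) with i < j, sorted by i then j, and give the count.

α = atan 0.25 = 14.04°;  2α = 28.07°
n_0 = (+0.0391, +0.9992)
n_1 = (-0.9956, -0.0942)
n_2 = (-0.2532, -0.9674)
n_3 = (+0.9460, -0.3241)
  (0,1): δ = 82.36°  ·
  (0,2): δ = 12.42°  ✓
  (0,3): δ = 73.33°  ·
  (1,2): δ = 110.07°  ·
  (1,3): δ = 24.31°  ✓
  (2,3): δ = 94.25°  ·
antipodal pairs: 2

count = 2; pairs: (0,2), (1,3)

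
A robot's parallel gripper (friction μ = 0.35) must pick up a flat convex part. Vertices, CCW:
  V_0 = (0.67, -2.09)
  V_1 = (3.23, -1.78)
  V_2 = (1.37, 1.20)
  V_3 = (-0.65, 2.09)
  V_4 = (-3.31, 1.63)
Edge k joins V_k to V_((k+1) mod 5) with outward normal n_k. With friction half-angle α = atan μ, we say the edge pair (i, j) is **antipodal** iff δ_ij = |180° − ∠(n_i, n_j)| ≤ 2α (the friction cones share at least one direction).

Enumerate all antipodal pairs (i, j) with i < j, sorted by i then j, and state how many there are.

count = 4; pairs: (0,2), (0,3), (1,4), (2,4)

α = atan 0.35 = 19.29°;  2α = 38.58°
n_0 = (+0.1202, -0.9927)
n_1 = (+0.8483, +0.5295)
n_2 = (+0.4032, +0.9151)
n_3 = (-0.1704, +0.9854)
n_4 = (-0.6828, -0.7306)
  (0,1): δ = 64.93°  ·
  (0,2): δ = 30.68°  ✓
  (0,3): δ = 2.91°  ✓
  (0,4): δ = 130.03°  ·
  (1,2): δ = 145.75°  ·
  (1,3): δ = 112.16°  ·
  (1,4): δ = 14.96°  ✓
  (2,3): δ = 146.41°  ·
  (2,4): δ = 19.29°  ✓
  (3,4): δ = 52.88°  ·
antipodal pairs: 4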